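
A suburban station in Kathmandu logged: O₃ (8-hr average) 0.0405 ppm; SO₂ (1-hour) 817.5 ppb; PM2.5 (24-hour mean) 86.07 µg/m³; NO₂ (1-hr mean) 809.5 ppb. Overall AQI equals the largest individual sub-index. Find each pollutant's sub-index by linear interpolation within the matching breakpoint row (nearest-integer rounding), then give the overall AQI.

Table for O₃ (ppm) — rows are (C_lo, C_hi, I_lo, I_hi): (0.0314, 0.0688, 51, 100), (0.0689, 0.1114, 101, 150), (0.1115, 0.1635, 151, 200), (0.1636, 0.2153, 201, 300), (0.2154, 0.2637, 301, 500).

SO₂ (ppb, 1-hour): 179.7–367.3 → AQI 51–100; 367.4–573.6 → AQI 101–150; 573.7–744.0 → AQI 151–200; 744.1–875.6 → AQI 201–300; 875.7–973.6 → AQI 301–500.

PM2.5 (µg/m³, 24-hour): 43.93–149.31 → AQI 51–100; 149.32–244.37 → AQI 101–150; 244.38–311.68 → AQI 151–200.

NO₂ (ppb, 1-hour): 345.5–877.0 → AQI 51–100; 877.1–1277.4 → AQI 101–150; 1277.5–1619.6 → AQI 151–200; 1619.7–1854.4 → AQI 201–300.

O₃ 0.0405: bracket 0.0314–0.0688 → index 51–100; slope 49/0.0374, offset 0.0091.
AQI = 51 + 49/0.0374·0.0091 ≈ 62.92 ⇒ 63.
SO₂: 817.5 ∈ [744.1, 875.6] ↔ index [201, 300].
201 + (817.5−744.1)·(300−201)/(875.6−744.1) = 201 + 73.4·99/131.5 ≈ 256.26, so AQI = 256.
PM2.5 86.07: bracket 43.93–149.31 → index 51–100; slope 49/105.38, offset 42.14.
AQI = 51 + 49/105.38·42.14 ≈ 70.59 ⇒ 71.
NO₂: 809.5 lies in 345.5–877.0, so I_lo=51, I_hi=100, C_lo=345.5, C_hi=877.0.
(100−51)/(877.0−345.5) × (809.5−345.5) + 51 = 49/531.5 × 464.0 + 51 ≈ 93.78 → 94.
Sub-indices: O₃→63, SO₂→256, PM2.5→71, NO₂→94. Overall AQI = max = 256; dominant pollutant is SO₂.
AQI 256: Very Unhealthy.

256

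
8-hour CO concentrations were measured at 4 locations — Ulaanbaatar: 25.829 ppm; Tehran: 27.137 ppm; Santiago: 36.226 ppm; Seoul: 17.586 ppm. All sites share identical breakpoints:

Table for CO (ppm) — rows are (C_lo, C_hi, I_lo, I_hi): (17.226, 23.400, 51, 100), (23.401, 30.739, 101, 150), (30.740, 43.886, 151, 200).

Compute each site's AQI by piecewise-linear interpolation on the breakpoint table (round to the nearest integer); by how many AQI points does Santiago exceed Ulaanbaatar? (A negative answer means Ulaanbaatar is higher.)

Ulaanbaatar: 25.829 ∈ [23.401, 30.739] ↔ index [101, 150].
101 + (25.829−23.401)·(150−101)/(30.739−23.401) = 101 + 2.428·49/7.338 ≈ 117.21, so AQI = 117.
Tehran: 27.137 lies in 23.401–30.739, so I_lo=101, I_hi=150, C_lo=23.401, C_hi=30.739.
(150−101)/(30.739−23.401) × (27.137−23.401) + 101 = 49/7.338 × 3.736 + 101 ≈ 125.95 → 126.
Santiago: row 30.740–43.886 (AQI 151–200). (200−151)·(36.226−30.740)/(43.886−30.740) + 151 = 49·5.486/13.146 + 151 ≈ 171.45 → 171.
Seoul: 17.586 lies in 17.226–23.400, so I_lo=51, I_hi=100, C_lo=17.226, C_hi=23.400.
(100−51)/(23.400−17.226) × (17.586−17.226) + 51 = 49/6.174 × 0.360 + 51 ≈ 53.86 → 54.
AQIs: Ulaanbaatar=117, Tehran=126, Santiago=171, Seoul=54. Santiago (171) − Ulaanbaatar (117) = 54.

54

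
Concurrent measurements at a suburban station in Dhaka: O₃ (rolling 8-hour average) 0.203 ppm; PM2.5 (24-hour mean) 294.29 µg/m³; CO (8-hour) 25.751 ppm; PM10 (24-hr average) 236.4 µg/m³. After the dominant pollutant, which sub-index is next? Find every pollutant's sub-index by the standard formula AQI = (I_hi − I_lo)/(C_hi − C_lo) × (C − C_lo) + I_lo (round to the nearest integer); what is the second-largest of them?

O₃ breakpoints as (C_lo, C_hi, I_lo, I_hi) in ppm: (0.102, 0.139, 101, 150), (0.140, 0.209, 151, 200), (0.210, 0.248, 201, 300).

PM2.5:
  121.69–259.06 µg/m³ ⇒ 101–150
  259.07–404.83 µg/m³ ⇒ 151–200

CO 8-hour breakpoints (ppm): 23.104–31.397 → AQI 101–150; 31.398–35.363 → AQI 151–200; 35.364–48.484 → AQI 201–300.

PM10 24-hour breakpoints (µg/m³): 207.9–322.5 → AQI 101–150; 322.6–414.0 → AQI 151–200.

163

O₃: 0.203 ∈ [0.140, 0.209] ↔ index [151, 200].
151 + (0.203−0.140)·(200−151)/(0.209−0.140) = 151 + 0.063·49/0.069 ≈ 195.74, so AQI = 196.
PM2.5 294.29: bracket 259.07–404.83 → index 151–200; slope 49/145.76, offset 35.22.
AQI = 151 + 49/145.76·35.22 ≈ 162.84 ⇒ 163.
CO: 25.751 ∈ [23.104, 31.397] ↔ index [101, 150].
101 + (25.751−23.104)·(150−101)/(31.397−23.104) = 101 + 2.647·49/8.293 ≈ 116.64, so AQI = 117.
PM10: row 207.9–322.5 (AQI 101–150). (150−101)·(236.4−207.9)/(322.5−207.9) + 101 = 49·28.5/114.6 + 101 ≈ 113.19 → 113.
Sub-indices: O₃→196, PM2.5→163, CO→117, PM10→113. Ranked high→low: 196, 163, 117, 113. Second-highest sub-index = 163.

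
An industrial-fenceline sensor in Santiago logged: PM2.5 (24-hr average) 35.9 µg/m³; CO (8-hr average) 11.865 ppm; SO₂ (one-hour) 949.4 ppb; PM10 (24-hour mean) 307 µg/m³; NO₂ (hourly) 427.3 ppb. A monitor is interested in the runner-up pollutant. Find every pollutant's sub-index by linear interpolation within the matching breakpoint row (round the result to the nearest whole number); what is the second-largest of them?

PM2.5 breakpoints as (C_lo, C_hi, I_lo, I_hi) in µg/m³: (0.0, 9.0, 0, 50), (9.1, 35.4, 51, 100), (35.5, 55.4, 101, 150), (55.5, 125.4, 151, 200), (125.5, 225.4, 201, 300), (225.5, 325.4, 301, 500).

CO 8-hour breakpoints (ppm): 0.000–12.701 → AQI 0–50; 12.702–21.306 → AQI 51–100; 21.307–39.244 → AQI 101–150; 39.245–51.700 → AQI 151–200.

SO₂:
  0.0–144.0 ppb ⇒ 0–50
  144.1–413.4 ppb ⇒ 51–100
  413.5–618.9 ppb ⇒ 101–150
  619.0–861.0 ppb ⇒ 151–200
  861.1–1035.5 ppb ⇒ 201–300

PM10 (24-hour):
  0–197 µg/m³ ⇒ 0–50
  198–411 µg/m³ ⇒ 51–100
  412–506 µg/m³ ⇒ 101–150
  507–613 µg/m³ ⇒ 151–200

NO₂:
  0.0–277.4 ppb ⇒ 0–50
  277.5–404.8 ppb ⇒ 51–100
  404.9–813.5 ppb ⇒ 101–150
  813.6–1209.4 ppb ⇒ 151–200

PM2.5 35.9: bracket 35.5–55.4 → index 101–150; slope 49/19.9, offset 0.4.
AQI = 101 + 49/19.9·0.4 ≈ 101.98 ⇒ 102.
CO: row 0.000–12.701 (AQI 0–50). (50−0)·(11.865−0.000)/(12.701−0.000) + 0 = 50·11.865/12.701 + 0 ≈ 46.71 → 47.
SO₂ 949.4: bracket 861.1–1035.5 → index 201–300; slope 99/174.4, offset 88.3.
AQI = 201 + 99/174.4·88.3 ≈ 251.12 ⇒ 251.
PM10: 307 ∈ [198, 411] ↔ index [51, 100].
51 + (307−198)·(100−51)/(411−198) = 51 + 109·49/213 ≈ 76.08, so AQI = 76.
NO₂: 427.3 ∈ [404.9, 813.5] ↔ index [101, 150].
101 + (427.3−404.9)·(150−101)/(813.5−404.9) = 101 + 22.4·49/408.6 ≈ 103.69, so AQI = 104.
Sub-indices: PM2.5→102, CO→47, SO₂→251, PM10→76, NO₂→104. Ranked high→low: 251, 104, 102, 76, 47. Second-highest sub-index = 104.

104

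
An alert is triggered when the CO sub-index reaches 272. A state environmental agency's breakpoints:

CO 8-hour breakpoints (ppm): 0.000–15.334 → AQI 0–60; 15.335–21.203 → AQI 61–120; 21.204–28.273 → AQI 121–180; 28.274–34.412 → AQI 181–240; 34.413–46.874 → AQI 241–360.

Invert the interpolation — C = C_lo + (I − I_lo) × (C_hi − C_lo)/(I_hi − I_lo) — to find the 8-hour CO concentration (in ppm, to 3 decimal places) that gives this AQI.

37.659

AQI 272 lies in the 241–360 band, which corresponds to 34.413–46.874 ppm.
C = 34.413 + (272−241)×(46.874−34.413)/(360−241) = 34.413 + 31×12.461/119 ≈ 37.65914 ppm → 37.659 ppm to 3 dp.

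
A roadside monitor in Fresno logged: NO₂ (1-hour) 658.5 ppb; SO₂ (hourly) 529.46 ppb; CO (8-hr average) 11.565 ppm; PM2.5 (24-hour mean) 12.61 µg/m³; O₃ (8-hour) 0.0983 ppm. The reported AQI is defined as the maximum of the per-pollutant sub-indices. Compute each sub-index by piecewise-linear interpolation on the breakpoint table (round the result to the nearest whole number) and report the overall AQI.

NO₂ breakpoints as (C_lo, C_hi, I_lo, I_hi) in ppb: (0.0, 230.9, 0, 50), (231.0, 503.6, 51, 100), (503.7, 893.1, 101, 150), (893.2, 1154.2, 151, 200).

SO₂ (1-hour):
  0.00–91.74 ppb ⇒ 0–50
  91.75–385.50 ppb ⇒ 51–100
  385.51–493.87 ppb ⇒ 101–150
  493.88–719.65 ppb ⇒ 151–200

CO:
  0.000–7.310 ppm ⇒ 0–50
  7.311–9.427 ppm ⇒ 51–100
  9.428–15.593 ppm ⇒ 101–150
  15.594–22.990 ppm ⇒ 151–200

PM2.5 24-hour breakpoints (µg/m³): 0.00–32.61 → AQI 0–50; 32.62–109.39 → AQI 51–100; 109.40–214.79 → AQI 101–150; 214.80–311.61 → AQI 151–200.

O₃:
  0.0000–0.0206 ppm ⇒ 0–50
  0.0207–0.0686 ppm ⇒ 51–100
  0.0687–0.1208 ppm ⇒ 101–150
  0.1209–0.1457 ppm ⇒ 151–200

159

NO₂ 658.5: bracket 503.7–893.1 → index 101–150; slope 49/389.4, offset 154.8.
AQI = 101 + 49/389.4·154.8 ≈ 120.48 ⇒ 120.
SO₂: 529.46 ∈ [493.88, 719.65] ↔ index [151, 200].
151 + (529.46−493.88)·(200−151)/(719.65−493.88) = 151 + 35.58·49/225.77 ≈ 158.72, so AQI = 159.
CO 11.565: bracket 9.428–15.593 → index 101–150; slope 49/6.165, offset 2.137.
AQI = 101 + 49/6.165·2.137 ≈ 117.99 ⇒ 118.
PM2.5: 12.61 lies in 0.00–32.61, so I_lo=0, I_hi=50, C_lo=0.00, C_hi=32.61.
(50−0)/(32.61−0.00) × (12.61−0.00) + 0 = 50/32.61 × 12.61 + 0 ≈ 19.33 → 19.
O₃: row 0.0687–0.1208 (AQI 101–150). (150−101)·(0.0983−0.0687)/(0.1208−0.0687) + 101 = 49·0.0296/0.0521 + 101 ≈ 128.84 → 129.
Sub-indices: NO₂→120, SO₂→159, CO→118, PM2.5→19, O₃→129. Overall AQI = max = 159; dominant pollutant is SO₂.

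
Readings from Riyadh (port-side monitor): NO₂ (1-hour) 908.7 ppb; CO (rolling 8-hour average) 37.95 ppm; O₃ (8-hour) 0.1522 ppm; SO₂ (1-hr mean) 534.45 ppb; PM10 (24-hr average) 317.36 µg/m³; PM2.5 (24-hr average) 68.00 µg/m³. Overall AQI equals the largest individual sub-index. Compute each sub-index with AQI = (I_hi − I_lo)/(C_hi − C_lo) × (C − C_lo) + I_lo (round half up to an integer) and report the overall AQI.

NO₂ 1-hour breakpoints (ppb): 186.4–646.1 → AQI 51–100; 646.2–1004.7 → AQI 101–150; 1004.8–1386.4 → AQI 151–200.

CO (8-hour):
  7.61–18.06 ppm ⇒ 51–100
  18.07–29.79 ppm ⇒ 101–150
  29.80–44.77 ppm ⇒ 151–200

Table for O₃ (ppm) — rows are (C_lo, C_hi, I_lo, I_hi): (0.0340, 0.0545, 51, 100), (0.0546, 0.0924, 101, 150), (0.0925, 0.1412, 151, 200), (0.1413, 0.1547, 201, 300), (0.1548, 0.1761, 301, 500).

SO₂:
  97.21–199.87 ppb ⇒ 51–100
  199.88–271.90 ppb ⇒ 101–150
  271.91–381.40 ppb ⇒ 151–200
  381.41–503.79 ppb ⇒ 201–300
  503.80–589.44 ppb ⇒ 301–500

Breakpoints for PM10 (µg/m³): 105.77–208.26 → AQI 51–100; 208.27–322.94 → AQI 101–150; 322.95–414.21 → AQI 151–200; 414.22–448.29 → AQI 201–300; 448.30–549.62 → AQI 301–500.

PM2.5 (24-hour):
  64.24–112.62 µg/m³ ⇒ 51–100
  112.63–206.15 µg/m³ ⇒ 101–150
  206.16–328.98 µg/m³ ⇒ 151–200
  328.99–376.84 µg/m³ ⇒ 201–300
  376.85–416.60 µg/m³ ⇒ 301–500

372

NO₂ 908.7: bracket 646.2–1004.7 → index 101–150; slope 49/358.5, offset 262.5.
AQI = 101 + 49/358.5·262.5 ≈ 136.88 ⇒ 137.
CO: 37.95 lies in 29.80–44.77, so I_lo=151, I_hi=200, C_lo=29.80, C_hi=44.77.
(200−151)/(44.77−29.80) × (37.95−29.80) + 151 = 49/14.97 × 8.15 + 151 ≈ 177.68 → 178.
O₃: 0.1522 lies in 0.1413–0.1547, so I_lo=201, I_hi=300, C_lo=0.1413, C_hi=0.1547.
(300−201)/(0.1547−0.1413) × (0.1522−0.1413) + 201 = 99/0.0134 × 0.0109 + 201 ≈ 281.53 → 282.
SO₂: 534.45 lies in 503.80–589.44, so I_lo=301, I_hi=500, C_lo=503.80, C_hi=589.44.
(500−301)/(589.44−503.80) × (534.45−503.80) + 301 = 199/85.64 × 30.65 + 301 ≈ 372.22 → 372.
PM10: 317.36 lies in 208.27–322.94, so I_lo=101, I_hi=150, C_lo=208.27, C_hi=322.94.
(150−101)/(322.94−208.27) × (317.36−208.27) + 101 = 49/114.67 × 109.09 + 101 ≈ 147.62 → 148.
PM2.5: 68.00 lies in 64.24–112.62, so I_lo=51, I_hi=100, C_lo=64.24, C_hi=112.62.
(100−51)/(112.62−64.24) × (68.00−64.24) + 51 = 49/48.38 × 3.76 + 51 ≈ 54.81 → 55.
Sub-indices: NO₂→137, CO→178, O₃→282, SO₂→372, PM10→148, PM2.5→55. Overall AQI = max = 372; dominant pollutant is SO₂.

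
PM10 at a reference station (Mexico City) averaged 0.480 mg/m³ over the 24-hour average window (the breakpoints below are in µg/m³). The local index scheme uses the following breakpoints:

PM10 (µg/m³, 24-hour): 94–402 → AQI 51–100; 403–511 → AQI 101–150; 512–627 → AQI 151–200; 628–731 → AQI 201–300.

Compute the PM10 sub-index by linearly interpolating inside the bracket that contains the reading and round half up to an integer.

136

Convert: 0.480 mg/m³ = 480 µg/m³.
PM10: row 403–511 (AQI 101–150). (150−101)·(480−403)/(511−403) + 101 = 49·77/108 + 101 ≈ 135.94 → 136.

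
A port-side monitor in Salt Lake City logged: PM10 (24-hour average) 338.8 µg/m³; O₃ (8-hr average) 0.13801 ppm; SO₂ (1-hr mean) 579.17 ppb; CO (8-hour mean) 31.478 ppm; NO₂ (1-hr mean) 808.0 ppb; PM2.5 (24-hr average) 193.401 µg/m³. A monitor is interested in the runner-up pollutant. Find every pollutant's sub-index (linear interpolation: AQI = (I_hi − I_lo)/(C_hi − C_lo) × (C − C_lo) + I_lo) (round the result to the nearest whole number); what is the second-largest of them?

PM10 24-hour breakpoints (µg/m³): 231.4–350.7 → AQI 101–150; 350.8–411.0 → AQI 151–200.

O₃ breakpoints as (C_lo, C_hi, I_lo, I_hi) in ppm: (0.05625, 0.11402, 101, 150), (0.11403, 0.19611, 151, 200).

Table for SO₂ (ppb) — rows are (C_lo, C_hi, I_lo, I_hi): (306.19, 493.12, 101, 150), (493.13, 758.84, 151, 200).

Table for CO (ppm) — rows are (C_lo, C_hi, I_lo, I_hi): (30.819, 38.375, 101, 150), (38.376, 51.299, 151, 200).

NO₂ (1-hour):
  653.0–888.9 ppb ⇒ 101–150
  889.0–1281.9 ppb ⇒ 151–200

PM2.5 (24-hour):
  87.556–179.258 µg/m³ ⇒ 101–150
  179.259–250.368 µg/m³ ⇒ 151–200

165

PM10: 338.8 lies in 231.4–350.7, so I_lo=101, I_hi=150, C_lo=231.4, C_hi=350.7.
(150−101)/(350.7−231.4) × (338.8−231.4) + 101 = 49/119.3 × 107.4 + 101 ≈ 145.11 → 145.
O₃: row 0.11403–0.19611 (AQI 151–200). (200−151)·(0.13801−0.11403)/(0.19611−0.11403) + 151 = 49·0.02398/0.08208 + 151 ≈ 165.32 → 165.
SO₂: 579.17 ∈ [493.13, 758.84] ↔ index [151, 200].
151 + (579.17−493.13)·(200−151)/(758.84−493.13) = 151 + 86.04·49/265.71 ≈ 166.87, so AQI = 167.
CO: 31.478 lies in 30.819–38.375, so I_lo=101, I_hi=150, C_lo=30.819, C_hi=38.375.
(150−101)/(38.375−30.819) × (31.478−30.819) + 101 = 49/7.556 × 0.659 + 101 ≈ 105.27 → 105.
NO₂: 808.0 lies in 653.0–888.9, so I_lo=101, I_hi=150, C_lo=653.0, C_hi=888.9.
(150−101)/(888.9−653.0) × (808.0−653.0) + 101 = 49/235.9 × 155.0 + 101 ≈ 133.20 → 133.
PM2.5: 193.401 lies in 179.259–250.368, so I_lo=151, I_hi=200, C_lo=179.259, C_hi=250.368.
(200−151)/(250.368−179.259) × (193.401−179.259) + 151 = 49/71.109 × 14.142 + 151 ≈ 160.75 → 161.
Sub-indices: PM10→145, O₃→165, SO₂→167, CO→105, NO₂→133, PM2.5→161. Ranked high→low: 167, 165, 161, 145, 133, 105. Second-highest sub-index = 165.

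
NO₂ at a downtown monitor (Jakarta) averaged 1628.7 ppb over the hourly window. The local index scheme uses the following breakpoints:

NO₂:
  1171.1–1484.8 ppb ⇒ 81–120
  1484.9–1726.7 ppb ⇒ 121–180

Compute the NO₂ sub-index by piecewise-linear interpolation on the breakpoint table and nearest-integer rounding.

NO₂: 1628.7 lies in 1484.9–1726.7, so I_lo=121, I_hi=180, C_lo=1484.9, C_hi=1726.7.
(180−121)/(1726.7−1484.9) × (1628.7−1484.9) + 121 = 59/241.8 × 143.8 + 121 ≈ 156.09 → 156.

156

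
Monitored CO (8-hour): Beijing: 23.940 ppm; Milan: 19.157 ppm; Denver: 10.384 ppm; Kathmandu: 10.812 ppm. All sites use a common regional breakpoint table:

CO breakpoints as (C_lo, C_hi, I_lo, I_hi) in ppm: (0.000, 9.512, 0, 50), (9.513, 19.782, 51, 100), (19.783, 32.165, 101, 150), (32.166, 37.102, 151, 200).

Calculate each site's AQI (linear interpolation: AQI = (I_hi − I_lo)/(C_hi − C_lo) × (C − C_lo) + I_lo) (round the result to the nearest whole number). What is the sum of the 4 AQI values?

326

Beijing 23.940: bracket 19.783–32.165 → index 101–150; slope 49/12.382, offset 4.157.
AQI = 101 + 49/12.382·4.157 ≈ 117.45 ⇒ 117.
Milan: 19.157 lies in 9.513–19.782, so I_lo=51, I_hi=100, C_lo=9.513, C_hi=19.782.
(100−51)/(19.782−9.513) × (19.157−9.513) + 51 = 49/10.269 × 9.644 + 51 ≈ 97.02 → 97.
Denver 10.384: bracket 9.513–19.782 → index 51–100; slope 49/10.269, offset 0.871.
AQI = 51 + 49/10.269·0.871 ≈ 55.16 ⇒ 55.
Kathmandu 10.812: bracket 9.513–19.782 → index 51–100; slope 49/10.269, offset 1.299.
AQI = 51 + 49/10.269·1.299 ≈ 57.20 ⇒ 57.
AQIs: Beijing=117, Milan=97, Denver=55, Kathmandu=57. Sum = 117 + 97 + 55 + 57 = 326.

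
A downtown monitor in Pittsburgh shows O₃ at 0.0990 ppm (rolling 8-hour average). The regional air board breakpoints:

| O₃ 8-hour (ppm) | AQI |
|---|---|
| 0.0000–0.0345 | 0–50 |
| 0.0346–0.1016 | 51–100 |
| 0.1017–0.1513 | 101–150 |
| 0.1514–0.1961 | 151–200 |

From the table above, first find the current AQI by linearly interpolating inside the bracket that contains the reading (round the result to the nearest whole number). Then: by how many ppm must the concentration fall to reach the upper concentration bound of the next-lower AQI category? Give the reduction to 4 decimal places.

0.0645

O₃: row 0.0346–0.1016 (AQI 51–100). (100−51)·(0.0990−0.0346)/(0.1016−0.0346) + 51 = 49·0.0644/0.0670 + 51 ≈ 98.10 → 98.
Current AQI 98 is in the Moderate range (51–100). The next-lower category tops out at AQI 50, whose upper concentration bound is 0.0345 ppm.
Reduction needed = 0.0990 − 0.0345 = 0.0645 ppm.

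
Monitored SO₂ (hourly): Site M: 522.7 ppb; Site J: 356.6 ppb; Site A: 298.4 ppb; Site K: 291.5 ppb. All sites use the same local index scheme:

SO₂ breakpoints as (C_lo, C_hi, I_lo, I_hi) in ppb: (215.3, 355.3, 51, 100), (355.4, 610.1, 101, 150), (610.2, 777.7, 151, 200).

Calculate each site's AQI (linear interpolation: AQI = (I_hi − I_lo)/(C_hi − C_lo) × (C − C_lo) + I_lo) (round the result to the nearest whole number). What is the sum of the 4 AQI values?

Site M: row 355.4–610.1 (AQI 101–150). (150−101)·(522.7−355.4)/(610.1−355.4) + 101 = 49·167.3/254.7 + 101 ≈ 133.19 → 133.
Site J 356.6: bracket 355.4–610.1 → index 101–150; slope 49/254.7, offset 1.2.
AQI = 101 + 49/254.7·1.2 ≈ 101.23 ⇒ 101.
Site A 298.4: bracket 215.3–355.3 → index 51–100; slope 49/140.0, offset 83.1.
AQI = 51 + 49/140.0·83.1 ≈ 80.09 ⇒ 80.
Site K: row 215.3–355.3 (AQI 51–100). (100−51)·(291.5−215.3)/(355.3−215.3) + 51 = 49·76.2/140.0 + 51 ≈ 77.67 → 78.
AQIs: Site M=133, Site J=101, Site A=80, Site K=78. Sum = 133 + 101 + 80 + 78 = 392.

392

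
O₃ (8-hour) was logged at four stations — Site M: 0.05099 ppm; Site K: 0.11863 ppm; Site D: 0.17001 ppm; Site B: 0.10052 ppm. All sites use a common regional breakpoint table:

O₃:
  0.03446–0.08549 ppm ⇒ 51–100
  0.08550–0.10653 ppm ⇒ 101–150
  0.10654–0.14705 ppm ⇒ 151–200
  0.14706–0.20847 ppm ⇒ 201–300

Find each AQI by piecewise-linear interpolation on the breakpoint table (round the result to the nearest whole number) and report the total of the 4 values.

607

Site M: 0.05099 ∈ [0.03446, 0.08549] ↔ index [51, 100].
51 + (0.05099−0.03446)·(100−51)/(0.08549−0.03446) = 51 + 0.01653·49/0.05103 ≈ 66.87, so AQI = 67.
Site K 0.11863: bracket 0.10654–0.14705 → index 151–200; slope 49/0.04051, offset 0.01209.
AQI = 151 + 49/0.04051·0.01209 ≈ 165.62 ⇒ 166.
Site D 0.17001: bracket 0.14706–0.20847 → index 201–300; slope 99/0.06141, offset 0.02295.
AQI = 201 + 99/0.06141·0.02295 ≈ 238.00 ⇒ 238.
Site B: 0.10052 ∈ [0.08550, 0.10653] ↔ index [101, 150].
101 + (0.10052−0.08550)·(150−101)/(0.10653−0.08550) = 101 + 0.01502·49/0.02103 ≈ 136.00, so AQI = 136.
AQIs: Site M=67, Site K=166, Site D=238, Site B=136. Sum = 67 + 166 + 238 + 136 = 607.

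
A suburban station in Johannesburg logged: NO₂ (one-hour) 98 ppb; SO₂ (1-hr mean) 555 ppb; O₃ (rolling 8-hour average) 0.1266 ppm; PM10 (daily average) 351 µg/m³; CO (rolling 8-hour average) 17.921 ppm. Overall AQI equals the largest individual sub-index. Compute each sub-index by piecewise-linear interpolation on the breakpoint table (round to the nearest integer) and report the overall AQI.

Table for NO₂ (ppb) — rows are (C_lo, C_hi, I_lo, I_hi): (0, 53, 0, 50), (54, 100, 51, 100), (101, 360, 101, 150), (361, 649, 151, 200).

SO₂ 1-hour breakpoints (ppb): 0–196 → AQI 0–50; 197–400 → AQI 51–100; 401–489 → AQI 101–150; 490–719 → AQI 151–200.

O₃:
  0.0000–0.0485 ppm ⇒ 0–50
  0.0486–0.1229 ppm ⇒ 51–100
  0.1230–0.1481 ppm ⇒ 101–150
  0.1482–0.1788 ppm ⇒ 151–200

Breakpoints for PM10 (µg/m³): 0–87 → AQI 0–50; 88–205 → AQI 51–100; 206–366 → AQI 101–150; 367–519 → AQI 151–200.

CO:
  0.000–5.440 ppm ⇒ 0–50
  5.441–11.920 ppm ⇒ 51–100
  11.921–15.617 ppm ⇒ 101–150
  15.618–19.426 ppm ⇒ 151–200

181

NO₂: 98 lies in 54–100, so I_lo=51, I_hi=100, C_lo=54, C_hi=100.
(100−51)/(100−54) × (98−54) + 51 = 49/46 × 44 + 51 ≈ 97.87 → 98.
SO₂: 555 lies in 490–719, so I_lo=151, I_hi=200, C_lo=490, C_hi=719.
(200−151)/(719−490) × (555−490) + 151 = 49/229 × 65 + 151 ≈ 164.91 → 165.
O₃: 0.1266 lies in 0.1230–0.1481, so I_lo=101, I_hi=150, C_lo=0.1230, C_hi=0.1481.
(150−101)/(0.1481−0.1230) × (0.1266−0.1230) + 101 = 49/0.0251 × 0.0036 + 101 ≈ 108.03 → 108.
PM10: row 206–366 (AQI 101–150). (150−101)·(351−206)/(366−206) + 101 = 49·145/160 + 101 ≈ 145.41 → 145.
CO: 17.921 ∈ [15.618, 19.426] ↔ index [151, 200].
151 + (17.921−15.618)·(200−151)/(19.426−15.618) = 151 + 2.303·49/3.808 ≈ 180.63, so AQI = 181.
Sub-indices: NO₂→98, SO₂→165, O₃→108, PM10→145, CO→181. Overall AQI = max = 181; dominant pollutant is CO.
AQI 181: Unhealthy.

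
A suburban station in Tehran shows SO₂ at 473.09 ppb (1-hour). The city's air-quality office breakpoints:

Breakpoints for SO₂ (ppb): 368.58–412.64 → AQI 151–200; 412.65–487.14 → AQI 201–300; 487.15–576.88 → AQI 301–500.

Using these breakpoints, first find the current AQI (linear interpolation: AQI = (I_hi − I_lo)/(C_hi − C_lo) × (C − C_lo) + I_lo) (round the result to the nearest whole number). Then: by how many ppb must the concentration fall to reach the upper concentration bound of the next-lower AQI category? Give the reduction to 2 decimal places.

SO₂: 473.09 lies in 412.65–487.14, so I_lo=201, I_hi=300, C_lo=412.65, C_hi=487.14.
(300−201)/(487.14−412.65) × (473.09−412.65) + 201 = 99/74.49 × 60.44 + 201 ≈ 281.33 → 281.
Current AQI 281 is in the Very Unhealthy range (201–300). The next-lower category tops out at AQI 200, whose upper concentration bound is 412.64 ppb.
Reduction needed = 473.09 − 412.64 = 60.45 ppb.

60.45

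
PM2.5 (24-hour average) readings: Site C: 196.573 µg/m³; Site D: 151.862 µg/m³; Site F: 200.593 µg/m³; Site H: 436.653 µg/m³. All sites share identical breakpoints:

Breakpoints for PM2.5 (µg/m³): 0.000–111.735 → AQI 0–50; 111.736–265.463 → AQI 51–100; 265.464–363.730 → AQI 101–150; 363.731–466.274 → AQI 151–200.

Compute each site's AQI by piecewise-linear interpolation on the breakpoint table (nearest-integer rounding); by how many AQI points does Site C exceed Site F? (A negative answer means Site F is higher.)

-1

Site C 196.573: bracket 111.736–265.463 → index 51–100; slope 49/153.727, offset 84.837.
AQI = 51 + 49/153.727·84.837 ≈ 78.04 ⇒ 78.
Site D: row 111.736–265.463 (AQI 51–100). (100−51)·(151.862−111.736)/(265.463−111.736) + 51 = 49·40.126/153.727 + 51 ≈ 63.79 → 64.
Site F: 200.593 lies in 111.736–265.463, so I_lo=51, I_hi=100, C_lo=111.736, C_hi=265.463.
(100−51)/(265.463−111.736) × (200.593−111.736) + 51 = 49/153.727 × 88.857 + 51 ≈ 79.32 → 79.
Site H 436.653: bracket 363.731–466.274 → index 151–200; slope 49/102.543, offset 72.922.
AQI = 151 + 49/102.543·72.922 ≈ 185.85 ⇒ 186.
AQIs: Site C=78, Site D=64, Site F=79, Site H=186. Site C (78) − Site F (79) = -1.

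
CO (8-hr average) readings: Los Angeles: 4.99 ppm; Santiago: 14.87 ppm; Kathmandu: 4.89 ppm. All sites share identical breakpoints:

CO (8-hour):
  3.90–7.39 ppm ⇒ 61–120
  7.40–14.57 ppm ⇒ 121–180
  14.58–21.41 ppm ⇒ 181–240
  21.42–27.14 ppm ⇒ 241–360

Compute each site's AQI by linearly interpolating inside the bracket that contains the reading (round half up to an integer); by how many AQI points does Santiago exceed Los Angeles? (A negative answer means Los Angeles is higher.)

Los Angeles: row 3.90–7.39 (AQI 61–120). (120−61)·(4.99−3.90)/(7.39−3.90) + 61 = 59·1.09/3.49 + 61 ≈ 79.43 → 79.
Santiago: 14.87 lies in 14.58–21.41, so I_lo=181, I_hi=240, C_lo=14.58, C_hi=21.41.
(240−181)/(21.41−14.58) × (14.87−14.58) + 181 = 59/6.83 × 0.29 + 181 ≈ 183.51 → 184.
Kathmandu: 4.89 lies in 3.90–7.39, so I_lo=61, I_hi=120, C_lo=3.90, C_hi=7.39.
(120−61)/(7.39−3.90) × (4.89−3.90) + 61 = 59/3.49 × 0.99 + 61 ≈ 77.74 → 78.
AQIs: Los Angeles=79, Santiago=184, Kathmandu=78. Santiago (184) − Los Angeles (79) = 105.

105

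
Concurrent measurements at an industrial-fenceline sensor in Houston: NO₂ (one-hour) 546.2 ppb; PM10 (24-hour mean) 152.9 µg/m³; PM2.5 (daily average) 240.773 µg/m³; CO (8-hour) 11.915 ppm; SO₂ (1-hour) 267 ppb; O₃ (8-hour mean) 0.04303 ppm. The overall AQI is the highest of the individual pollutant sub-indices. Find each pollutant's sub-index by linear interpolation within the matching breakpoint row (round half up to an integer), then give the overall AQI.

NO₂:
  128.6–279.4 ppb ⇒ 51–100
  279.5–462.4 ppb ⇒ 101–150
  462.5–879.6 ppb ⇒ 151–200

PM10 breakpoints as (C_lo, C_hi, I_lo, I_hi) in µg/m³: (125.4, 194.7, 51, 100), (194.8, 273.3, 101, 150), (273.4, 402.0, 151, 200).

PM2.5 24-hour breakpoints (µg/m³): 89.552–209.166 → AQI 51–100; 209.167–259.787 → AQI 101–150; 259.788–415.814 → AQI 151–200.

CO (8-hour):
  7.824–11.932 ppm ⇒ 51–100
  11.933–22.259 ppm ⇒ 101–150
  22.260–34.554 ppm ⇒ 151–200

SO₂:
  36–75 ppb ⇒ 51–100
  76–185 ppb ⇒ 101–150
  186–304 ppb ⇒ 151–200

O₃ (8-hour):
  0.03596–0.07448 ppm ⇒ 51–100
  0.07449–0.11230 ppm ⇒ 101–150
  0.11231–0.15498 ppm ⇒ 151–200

185

NO₂: row 462.5–879.6 (AQI 151–200). (200−151)·(546.2−462.5)/(879.6−462.5) + 151 = 49·83.7/417.1 + 151 ≈ 160.83 → 161.
PM10: row 125.4–194.7 (AQI 51–100). (100−51)·(152.9−125.4)/(194.7−125.4) + 51 = 49·27.5/69.3 + 51 ≈ 70.44 → 70.
PM2.5: row 209.167–259.787 (AQI 101–150). (150−101)·(240.773−209.167)/(259.787−209.167) + 101 = 49·31.606/50.620 + 101 ≈ 131.59 → 132.
CO: 11.915 ∈ [7.824, 11.932] ↔ index [51, 100].
51 + (11.915−7.824)·(100−51)/(11.932−7.824) = 51 + 4.091·49/4.108 ≈ 99.80, so AQI = 100.
SO₂ 267: bracket 186–304 → index 151–200; slope 49/118, offset 81.
AQI = 151 + 49/118·81 ≈ 184.64 ⇒ 185.
O₃: 0.04303 lies in 0.03596–0.07448, so I_lo=51, I_hi=100, C_lo=0.03596, C_hi=0.07448.
(100−51)/(0.07448−0.03596) × (0.04303−0.03596) + 51 = 49/0.03852 × 0.00707 + 51 ≈ 59.99 → 60.
Sub-indices: NO₂→161, PM10→70, PM2.5→132, CO→100, SO₂→185, O₃→60. Overall AQI = max = 185; dominant pollutant is SO₂.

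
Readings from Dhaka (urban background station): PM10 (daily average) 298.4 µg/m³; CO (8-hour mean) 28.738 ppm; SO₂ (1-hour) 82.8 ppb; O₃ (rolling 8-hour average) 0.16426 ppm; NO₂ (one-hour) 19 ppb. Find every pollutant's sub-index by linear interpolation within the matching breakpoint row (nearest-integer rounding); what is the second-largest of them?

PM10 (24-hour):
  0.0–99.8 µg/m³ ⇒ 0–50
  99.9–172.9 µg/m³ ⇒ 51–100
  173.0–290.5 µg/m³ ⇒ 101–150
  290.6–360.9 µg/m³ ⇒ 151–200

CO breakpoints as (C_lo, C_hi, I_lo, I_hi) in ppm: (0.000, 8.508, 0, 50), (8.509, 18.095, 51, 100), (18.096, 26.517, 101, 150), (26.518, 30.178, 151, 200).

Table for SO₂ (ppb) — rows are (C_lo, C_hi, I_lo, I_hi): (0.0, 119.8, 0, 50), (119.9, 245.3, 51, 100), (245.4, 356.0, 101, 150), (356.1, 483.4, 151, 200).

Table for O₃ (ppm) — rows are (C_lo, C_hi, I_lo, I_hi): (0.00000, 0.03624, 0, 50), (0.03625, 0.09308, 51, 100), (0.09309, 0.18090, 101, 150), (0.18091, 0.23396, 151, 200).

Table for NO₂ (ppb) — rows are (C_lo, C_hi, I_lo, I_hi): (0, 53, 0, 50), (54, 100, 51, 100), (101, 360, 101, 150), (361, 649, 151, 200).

156

PM10: 298.4 ∈ [290.6, 360.9] ↔ index [151, 200].
151 + (298.4−290.6)·(200−151)/(360.9−290.6) = 151 + 7.8·49/70.3 ≈ 156.44, so AQI = 156.
CO: 28.738 lies in 26.518–30.178, so I_lo=151, I_hi=200, C_lo=26.518, C_hi=30.178.
(200−151)/(30.178−26.518) × (28.738−26.518) + 151 = 49/3.660 × 2.220 + 151 ≈ 180.72 → 181.
SO₂: 82.8 lies in 0.0–119.8, so I_lo=0, I_hi=50, C_lo=0.0, C_hi=119.8.
(50−0)/(119.8−0.0) × (82.8−0.0) + 0 = 50/119.8 × 82.8 + 0 ≈ 34.56 → 35.
O₃: row 0.09309–0.18090 (AQI 101–150). (150−101)·(0.16426−0.09309)/(0.18090−0.09309) + 101 = 49·0.07117/0.08781 + 101 ≈ 140.71 → 141.
NO₂: 19 ∈ [0, 53] ↔ index [0, 50].
0 + (19−0)·(50−0)/(53−0) = 0 + 19·50/53 ≈ 17.92, so AQI = 18.
Sub-indices: PM10→156, CO→181, SO₂→35, O₃→141, NO₂→18. Ranked high→low: 181, 156, 141, 35, 18. Second-highest sub-index = 156.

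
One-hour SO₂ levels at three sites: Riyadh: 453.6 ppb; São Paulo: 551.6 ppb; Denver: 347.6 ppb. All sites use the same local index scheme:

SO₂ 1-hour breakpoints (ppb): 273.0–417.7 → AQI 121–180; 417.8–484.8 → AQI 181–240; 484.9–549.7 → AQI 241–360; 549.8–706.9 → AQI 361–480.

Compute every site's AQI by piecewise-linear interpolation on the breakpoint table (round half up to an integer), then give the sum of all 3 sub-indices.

Riyadh: row 417.8–484.8 (AQI 181–240). (240−181)·(453.6−417.8)/(484.8−417.8) + 181 = 59·35.8/67.0 + 181 ≈ 212.53 → 213.
São Paulo 551.6: bracket 549.8–706.9 → index 361–480; slope 119/157.1, offset 1.8.
AQI = 361 + 119/157.1·1.8 ≈ 362.36 ⇒ 362.
Denver 347.6: bracket 273.0–417.7 → index 121–180; slope 59/144.7, offset 74.6.
AQI = 121 + 59/144.7·74.6 ≈ 151.42 ⇒ 151.
AQIs: Riyadh=213, São Paulo=362, Denver=151. Sum = 213 + 362 + 151 = 726.

726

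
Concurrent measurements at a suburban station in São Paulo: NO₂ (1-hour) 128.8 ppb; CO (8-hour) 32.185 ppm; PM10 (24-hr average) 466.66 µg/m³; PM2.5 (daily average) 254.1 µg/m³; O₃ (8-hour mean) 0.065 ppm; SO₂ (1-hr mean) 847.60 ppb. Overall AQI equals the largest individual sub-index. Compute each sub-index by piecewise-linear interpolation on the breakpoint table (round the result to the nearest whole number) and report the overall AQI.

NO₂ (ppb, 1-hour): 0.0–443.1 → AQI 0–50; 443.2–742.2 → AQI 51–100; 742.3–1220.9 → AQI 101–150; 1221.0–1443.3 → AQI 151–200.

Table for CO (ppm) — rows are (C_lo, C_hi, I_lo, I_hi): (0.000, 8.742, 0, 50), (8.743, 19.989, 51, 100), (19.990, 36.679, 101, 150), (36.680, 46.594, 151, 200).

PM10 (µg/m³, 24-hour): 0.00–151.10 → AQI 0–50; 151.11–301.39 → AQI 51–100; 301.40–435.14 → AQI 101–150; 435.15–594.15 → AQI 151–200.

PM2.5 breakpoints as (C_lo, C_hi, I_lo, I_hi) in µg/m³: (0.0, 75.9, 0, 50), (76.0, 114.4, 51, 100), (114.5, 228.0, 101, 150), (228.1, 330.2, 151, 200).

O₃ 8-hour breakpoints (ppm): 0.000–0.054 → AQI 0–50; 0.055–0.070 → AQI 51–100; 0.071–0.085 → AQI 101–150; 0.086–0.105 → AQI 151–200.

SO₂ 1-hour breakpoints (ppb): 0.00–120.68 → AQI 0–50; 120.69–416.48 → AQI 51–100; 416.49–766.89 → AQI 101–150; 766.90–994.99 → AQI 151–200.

168

NO₂: 128.8 ∈ [0.0, 443.1] ↔ index [0, 50].
0 + (128.8−0.0)·(50−0)/(443.1−0.0) = 0 + 128.8·50/443.1 ≈ 14.53, so AQI = 15.
CO: 32.185 lies in 19.990–36.679, so I_lo=101, I_hi=150, C_lo=19.990, C_hi=36.679.
(150−101)/(36.679−19.990) × (32.185−19.990) + 101 = 49/16.689 × 12.195 + 101 ≈ 136.81 → 137.
PM10: row 435.15–594.15 (AQI 151–200). (200−151)·(466.66−435.15)/(594.15−435.15) + 151 = 49·31.51/159.00 + 151 ≈ 160.71 → 161.
PM2.5: row 228.1–330.2 (AQI 151–200). (200−151)·(254.1−228.1)/(330.2−228.1) + 151 = 49·26.0/102.1 + 151 ≈ 163.48 → 163.
O₃: 0.065 lies in 0.055–0.070, so I_lo=51, I_hi=100, C_lo=0.055, C_hi=0.070.
(100−51)/(0.070−0.055) × (0.065−0.055) + 51 = 49/0.015 × 0.010 + 51 ≈ 83.67 → 84.
SO₂: 847.60 ∈ [766.90, 994.99] ↔ index [151, 200].
151 + (847.60−766.90)·(200−151)/(994.99−766.90) = 151 + 80.70·49/228.09 ≈ 168.34, so AQI = 168.
Sub-indices: NO₂→15, CO→137, PM10→161, PM2.5→163, O₃→84, SO₂→168. Overall AQI = max = 168; dominant pollutant is SO₂.
AQI 168: Unhealthy.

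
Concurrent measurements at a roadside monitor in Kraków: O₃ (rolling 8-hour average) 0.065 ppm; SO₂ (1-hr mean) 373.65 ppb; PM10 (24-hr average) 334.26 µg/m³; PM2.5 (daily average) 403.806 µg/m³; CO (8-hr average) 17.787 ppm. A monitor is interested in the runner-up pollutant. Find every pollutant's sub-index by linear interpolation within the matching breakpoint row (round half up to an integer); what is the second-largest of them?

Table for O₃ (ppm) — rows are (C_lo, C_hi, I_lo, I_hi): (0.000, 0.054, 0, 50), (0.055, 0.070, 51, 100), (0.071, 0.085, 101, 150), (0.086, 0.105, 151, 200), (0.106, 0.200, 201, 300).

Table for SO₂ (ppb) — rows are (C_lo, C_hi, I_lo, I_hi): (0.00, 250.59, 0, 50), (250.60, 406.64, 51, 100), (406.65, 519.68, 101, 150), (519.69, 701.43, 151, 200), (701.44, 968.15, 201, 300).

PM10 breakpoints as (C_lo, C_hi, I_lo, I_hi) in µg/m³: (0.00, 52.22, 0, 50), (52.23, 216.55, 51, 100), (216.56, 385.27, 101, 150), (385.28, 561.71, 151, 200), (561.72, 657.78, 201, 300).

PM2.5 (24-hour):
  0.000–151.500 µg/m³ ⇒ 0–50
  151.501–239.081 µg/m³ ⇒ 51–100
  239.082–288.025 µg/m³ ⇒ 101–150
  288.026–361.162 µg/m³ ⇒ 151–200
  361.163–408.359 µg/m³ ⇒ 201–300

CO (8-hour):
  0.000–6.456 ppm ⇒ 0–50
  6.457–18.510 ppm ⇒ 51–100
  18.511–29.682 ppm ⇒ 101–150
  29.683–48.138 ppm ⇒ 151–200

O₃: 0.065 ∈ [0.055, 0.070] ↔ index [51, 100].
51 + (0.065−0.055)·(100−51)/(0.070−0.055) = 51 + 0.010·49/0.015 ≈ 83.67, so AQI = 84.
SO₂: 373.65 lies in 250.60–406.64, so I_lo=51, I_hi=100, C_lo=250.60, C_hi=406.64.
(100−51)/(406.64−250.60) × (373.65−250.60) + 51 = 49/156.04 × 123.05 + 51 ≈ 89.64 → 90.
PM10: 334.26 ∈ [216.56, 385.27] ↔ index [101, 150].
101 + (334.26−216.56)·(150−101)/(385.27−216.56) = 101 + 117.70·49/168.71 ≈ 135.18, so AQI = 135.
PM2.5: 403.806 lies in 361.163–408.359, so I_lo=201, I_hi=300, C_lo=361.163, C_hi=408.359.
(300−201)/(408.359−361.163) × (403.806−361.163) + 201 = 99/47.196 × 42.643 + 201 ≈ 290.45 → 290.
CO: 17.787 lies in 6.457–18.510, so I_lo=51, I_hi=100, C_lo=6.457, C_hi=18.510.
(100−51)/(18.510−6.457) × (17.787−6.457) + 51 = 49/12.053 × 11.330 + 51 ≈ 97.06 → 97.
Sub-indices: O₃→84, SO₂→90, PM10→135, PM2.5→290, CO→97. Ranked high→low: 290, 135, 97, 90, 84. Second-highest sub-index = 135.

135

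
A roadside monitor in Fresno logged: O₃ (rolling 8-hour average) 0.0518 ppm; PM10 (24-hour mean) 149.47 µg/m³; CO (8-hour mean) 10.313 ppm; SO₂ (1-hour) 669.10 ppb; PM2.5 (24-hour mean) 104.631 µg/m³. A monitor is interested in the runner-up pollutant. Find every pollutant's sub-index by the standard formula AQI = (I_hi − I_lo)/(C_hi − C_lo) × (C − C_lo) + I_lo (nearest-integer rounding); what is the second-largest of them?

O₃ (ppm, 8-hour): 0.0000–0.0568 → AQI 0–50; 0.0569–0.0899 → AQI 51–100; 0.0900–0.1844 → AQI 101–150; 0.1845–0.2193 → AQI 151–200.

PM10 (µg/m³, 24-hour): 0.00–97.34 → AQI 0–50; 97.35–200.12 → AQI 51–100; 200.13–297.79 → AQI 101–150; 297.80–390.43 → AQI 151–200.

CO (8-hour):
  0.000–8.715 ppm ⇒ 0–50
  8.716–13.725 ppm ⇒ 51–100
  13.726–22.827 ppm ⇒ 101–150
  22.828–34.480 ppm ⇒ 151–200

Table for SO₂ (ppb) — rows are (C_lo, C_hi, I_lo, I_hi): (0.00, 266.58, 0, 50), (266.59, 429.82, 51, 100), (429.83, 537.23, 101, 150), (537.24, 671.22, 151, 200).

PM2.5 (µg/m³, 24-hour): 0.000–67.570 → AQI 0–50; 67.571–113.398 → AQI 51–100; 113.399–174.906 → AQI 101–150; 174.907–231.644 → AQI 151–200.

O₃ 0.0518: bracket 0.0000–0.0568 → index 0–50; slope 50/0.0568, offset 0.0518.
AQI = 0 + 50/0.0568·0.0518 ≈ 45.60 ⇒ 46.
PM10: row 97.35–200.12 (AQI 51–100). (100−51)·(149.47−97.35)/(200.12−97.35) + 51 = 49·52.12/102.77 + 51 ≈ 75.85 → 76.
CO 10.313: bracket 8.716–13.725 → index 51–100; slope 49/5.009, offset 1.597.
AQI = 51 + 49/5.009·1.597 ≈ 66.62 ⇒ 67.
SO₂: 669.10 lies in 537.24–671.22, so I_lo=151, I_hi=200, C_lo=537.24, C_hi=671.22.
(200−151)/(671.22−537.24) × (669.10−537.24) + 151 = 49/133.98 × 131.86 + 151 ≈ 199.22 → 199.
PM2.5: 104.631 ∈ [67.571, 113.398] ↔ index [51, 100].
51 + (104.631−67.571)·(100−51)/(113.398−67.571) = 51 + 37.060·49/45.827 ≈ 90.63, so AQI = 91.
Sub-indices: O₃→46, PM10→76, CO→67, SO₂→199, PM2.5→91. Ranked high→low: 199, 91, 76, 67, 46. Second-highest sub-index = 91.

91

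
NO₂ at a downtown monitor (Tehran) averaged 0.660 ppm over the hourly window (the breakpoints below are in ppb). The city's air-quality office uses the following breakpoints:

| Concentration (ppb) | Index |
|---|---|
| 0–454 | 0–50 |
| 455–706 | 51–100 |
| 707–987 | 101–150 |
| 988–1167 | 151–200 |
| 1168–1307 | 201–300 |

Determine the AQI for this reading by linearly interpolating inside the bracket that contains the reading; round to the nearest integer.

91

Convert: 0.660 ppm = 660 ppb.
NO₂: row 455–706 (AQI 51–100). (100−51)·(660−455)/(706−455) + 51 = 49·205/251 + 51 ≈ 91.02 → 91.
AQI 91 falls in the Moderate category.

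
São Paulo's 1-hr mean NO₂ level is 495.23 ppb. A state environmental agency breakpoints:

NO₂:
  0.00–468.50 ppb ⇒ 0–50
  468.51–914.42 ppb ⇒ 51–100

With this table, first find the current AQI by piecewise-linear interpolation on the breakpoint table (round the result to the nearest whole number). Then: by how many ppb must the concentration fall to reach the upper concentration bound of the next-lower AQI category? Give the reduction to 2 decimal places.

NO₂ 495.23: bracket 468.51–914.42 → index 51–100; slope 49/445.91, offset 26.72.
AQI = 51 + 49/445.91·26.72 ≈ 53.94 ⇒ 54.
Current AQI 54 is in the Moderate range (51–100). The next-lower category tops out at AQI 50, whose upper concentration bound is 468.50 ppb.
Reduction needed = 495.23 − 468.50 = 26.73 ppb.

26.73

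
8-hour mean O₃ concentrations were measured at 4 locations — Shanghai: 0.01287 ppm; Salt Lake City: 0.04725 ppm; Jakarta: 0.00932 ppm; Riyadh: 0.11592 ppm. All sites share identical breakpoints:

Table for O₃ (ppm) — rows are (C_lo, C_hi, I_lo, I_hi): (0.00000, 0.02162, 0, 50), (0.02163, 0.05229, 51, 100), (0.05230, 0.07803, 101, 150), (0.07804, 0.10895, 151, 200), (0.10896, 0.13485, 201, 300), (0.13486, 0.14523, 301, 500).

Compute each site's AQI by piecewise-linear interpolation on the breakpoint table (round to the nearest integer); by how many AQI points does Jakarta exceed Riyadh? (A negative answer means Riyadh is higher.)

-206

Shanghai: row 0.00000–0.02162 (AQI 0–50). (50−0)·(0.01287−0.00000)/(0.02162−0.00000) + 0 = 50·0.01287/0.02162 + 0 ≈ 29.76 → 30.
Salt Lake City: row 0.02163–0.05229 (AQI 51–100). (100−51)·(0.04725−0.02163)/(0.05229−0.02163) + 51 = 49·0.02562/0.03066 + 51 ≈ 91.95 → 92.
Jakarta: row 0.00000–0.02162 (AQI 0–50). (50−0)·(0.00932−0.00000)/(0.02162−0.00000) + 0 = 50·0.00932/0.02162 + 0 ≈ 21.55 → 22.
Riyadh: row 0.10896–0.13485 (AQI 201–300). (300−201)·(0.11592−0.10896)/(0.13485−0.10896) + 201 = 99·0.00696/0.02589 + 201 ≈ 227.61 → 228.
AQIs: Shanghai=30, Salt Lake City=92, Jakarta=22, Riyadh=228. Jakarta (22) − Riyadh (228) = -206.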